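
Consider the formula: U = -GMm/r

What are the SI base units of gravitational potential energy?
Units of each symbol in U = -GMm/r:
  G (gravitational constant): m³/(kg·s²)
  M (mass): kg
  m (mass): kg
  r (distance): m  → in the denominator, contributes 1/m
  The minus sign does not affect the units.

Multiplying the contributions: [m³/(kg·s²)] · [kg] · [kg] · [1/m]
Adding exponents of each base unit: kg: 1, m: 2, s: -2
SI base units of gravitational potential energy: kg·m²/s²

Answer: kg·m²/s²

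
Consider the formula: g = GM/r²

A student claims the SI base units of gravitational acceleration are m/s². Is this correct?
Units of each symbol in g = GM/r²:
  G (gravitational constant): m³/(kg·s²)
  M (mass): kg
  r (distance): m  → to the power 2 in the denominator, contributes 1/m²

Multiplying the contributions: [m³/(kg·s²)] · [kg] · [1/m²]
Adding exponents of each base unit: m: 1, s: -2
SI base units of gravitational acceleration: m/s²

The claimed units m/s² match the derived units, so the claim is correct.

Answer: Yes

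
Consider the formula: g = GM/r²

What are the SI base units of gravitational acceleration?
Units of each symbol in g = GM/r²:
  G (gravitational constant): m³/(kg·s²)
  M (mass): kg
  r (distance): m  → to the power 2 in the denominator, contributes 1/m²

Multiplying the contributions: [m³/(kg·s²)] · [kg] · [1/m²]
Adding exponents of each base unit: m: 1, s: -2
SI base units of gravitational acceleration: m/s²

Answer: m/s²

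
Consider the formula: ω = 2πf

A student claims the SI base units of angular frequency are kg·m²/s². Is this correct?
Units of each symbol in ω = 2πf:
  f (frequency): 1/s
  The factor 2π is dimensionless.

Multiplying the contributions: [1/s]
Adding exponents of each base unit: s: -1
SI base units of angular frequency: 1/s

The claimed units kg·m²/s² (exponents kg: 1, m: 2, s: -2) do not match the derived units 1/s (exponents s: -1), so the claim is incorrect.

Answer: No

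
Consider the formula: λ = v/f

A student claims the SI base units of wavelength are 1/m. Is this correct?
Units of each symbol in λ = v/f:
  v (wave speed): m/s
  f (frequency): 1/s  → in the denominator, contributes s

Multiplying the contributions: [m/s] · [s]
Adding exponents of each base unit: m: 1
SI base units of wavelength: m

The claimed units 1/m (exponents m: -1) do not match the derived units m (exponents m: 1), so the claim is incorrect.

Answer: No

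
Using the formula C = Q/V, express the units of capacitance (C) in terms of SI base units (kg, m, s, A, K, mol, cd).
Units of each symbol in C = Q/V:
  Q (charge, in coulombs): s·A
  V (voltage, in volts): kg·m²/(s³·A)  → in the denominator, contributes s³·A/(kg·m²)

Multiplying the contributions: [s·A] · [s³·A/(kg·m²)]
Adding exponents of each base unit: kg: -1, m: -2, s: 4, A: 2
SI base units of capacitance: s⁴·A²/(kg·m²)

Answer: s⁴·A²/(kg·m²)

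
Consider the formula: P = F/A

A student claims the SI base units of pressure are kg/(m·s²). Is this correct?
Units of each symbol in P = F/A:
  F (force): kg·m/s²
  A (area): m²  → in the denominator, contributes 1/m²

Multiplying the contributions: [kg·m/s²] · [1/m²]
Adding exponents of each base unit: kg: 1, m: -1, s: -2
SI base units of pressure: kg/(m·s²)

The claimed units kg/(m·s²) match the derived units, so the claim is correct.

Answer: Yes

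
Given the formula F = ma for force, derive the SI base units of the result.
Units of each symbol in F = ma:
  m (mass): kg
  a (acceleration): m/s²

Multiplying the contributions: [kg] · [m/s²]
Adding exponents of each base unit: kg: 1, m: 1, s: -2
SI base units of force: kg·m/s²

Answer: kg·m/s²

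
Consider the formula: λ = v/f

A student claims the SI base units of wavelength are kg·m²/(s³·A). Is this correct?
Units of each symbol in λ = v/f:
  v (wave speed): m/s
  f (frequency): 1/s  → in the denominator, contributes s

Multiplying the contributions: [m/s] · [s]
Adding exponents of each base unit: m: 1
SI base units of wavelength: m

The claimed units kg·m²/(s³·A) (exponents kg: 1, m: 2, s: -3, A: -1) do not match the derived units m (exponents m: 1), so the claim is incorrect.

Answer: No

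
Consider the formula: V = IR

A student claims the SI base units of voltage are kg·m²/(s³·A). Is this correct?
Units of each symbol in V = IR:
  I (current): A
  R (resistance, in ohms): kg·m²/(s³·A²)

Multiplying the contributions: [A] · [kg·m²/(s³·A²)]
Adding exponents of each base unit: kg: 1, m: 2, s: -3, A: -1
SI base units of voltage: kg·m²/(s³·A)

The claimed units kg·m²/(s³·A) match the derived units, so the claim is correct.

Answer: Yes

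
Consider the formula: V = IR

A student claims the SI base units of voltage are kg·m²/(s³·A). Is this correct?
Units of each symbol in V = IR:
  I (current): A
  R (resistance, in ohms): kg·m²/(s³·A²)

Multiplying the contributions: [A] · [kg·m²/(s³·A²)]
Adding exponents of each base unit: kg: 1, m: 2, s: -3, A: -1
SI base units of voltage: kg·m²/(s³·A)

The claimed units kg·m²/(s³·A) match the derived units, so the claim is correct.

Answer: Yes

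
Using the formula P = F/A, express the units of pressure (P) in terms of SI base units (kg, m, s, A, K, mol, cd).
Units of each symbol in P = F/A:
  F (force): kg·m/s²
  A (area): m²  → in the denominator, contributes 1/m²

Multiplying the contributions: [kg·m/s²] · [1/m²]
Adding exponents of each base unit: kg: 1, m: -1, s: -2
SI base units of pressure: kg/(m·s²)

Answer: kg/(m·s²)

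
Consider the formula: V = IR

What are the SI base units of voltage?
Units of each symbol in V = IR:
  I (current): A
  R (resistance, in ohms): kg·m²/(s³·A²)

Multiplying the contributions: [A] · [kg·m²/(s³·A²)]
Adding exponents of each base unit: kg: 1, m: 2, s: -3, A: -1
SI base units of voltage: kg·m²/(s³·A)

Answer: kg·m²/(s³·A)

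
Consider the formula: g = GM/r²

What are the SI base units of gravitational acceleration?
Units of each symbol in g = GM/r²:
  G (gravitational constant): m³/(kg·s²)
  M (mass): kg
  r (distance): m  → to the power 2 in the denominator, contributes 1/m²

Multiplying the contributions: [m³/(kg·s²)] · [kg] · [1/m²]
Adding exponents of each base unit: m: 1, s: -2
SI base units of gravitational acceleration: m/s²

Answer: m/s²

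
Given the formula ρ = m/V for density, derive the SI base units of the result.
Units of each symbol in ρ = m/V:
  m (mass): kg
  V (volume): m³  → in the denominator, contributes 1/m³

Multiplying the contributions: [kg] · [1/m³]
Adding exponents of each base unit: kg: 1, m: -3
SI base units of density: kg/m³

Answer: kg/m³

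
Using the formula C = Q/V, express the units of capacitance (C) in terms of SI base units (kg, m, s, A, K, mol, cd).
Units of each symbol in C = Q/V:
  Q (charge, in coulombs): s·A
  V (voltage, in volts): kg·m²/(s³·A)  → in the denominator, contributes s³·A/(kg·m²)

Multiplying the contributions: [s·A] · [s³·A/(kg·m²)]
Adding exponents of each base unit: kg: -1, m: -2, s: 4, A: 2
SI base units of capacitance: s⁴·A²/(kg·m²)

Answer: s⁴·A²/(kg·m²)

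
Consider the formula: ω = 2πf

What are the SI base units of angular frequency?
Units of each symbol in ω = 2πf:
  f (frequency): 1/s
  The factor 2π is dimensionless.

Multiplying the contributions: [1/s]
Adding exponents of each base unit: s: -1
SI base units of angular frequency: 1/s

Answer: 1/s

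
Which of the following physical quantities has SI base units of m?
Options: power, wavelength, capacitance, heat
Checking the SI base units of each option:
  power (P = W/t): kg·m²/s³  ✗
  wavelength (λ = v/f): m  ✓ matches
  capacitance (C = Q/V): s⁴·A²/(kg·m²)  ✗
  heat (Q = mcΔT): kg·m²/s²  ✗

Only wavelength has units m.

Answer: wavelength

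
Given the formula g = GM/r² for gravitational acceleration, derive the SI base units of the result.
Units of each symbol in g = GM/r²:
  G (gravitational constant): m³/(kg·s²)
  M (mass): kg
  r (distance): m  → to the power 2 in the denominator, contributes 1/m²

Multiplying the contributions: [m³/(kg·s²)] · [kg] · [1/m²]
Adding exponents of each base unit: m: 1, s: -2
SI base units of gravitational acceleration: m/s²

Answer: m/s²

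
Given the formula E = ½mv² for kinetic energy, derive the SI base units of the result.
Units of each symbol in E = ½mv²:
  m (mass): kg
  v (speed): m/s  → to the power 2, contributes m²/s²
  The factor ½ is dimensionless.

Multiplying the contributions: [kg] · [m²/s²]
Adding exponents of each base unit: kg: 1, m: 2, s: -2
SI base units of kinetic energy: kg·m²/s²

Answer: kg·m²/s²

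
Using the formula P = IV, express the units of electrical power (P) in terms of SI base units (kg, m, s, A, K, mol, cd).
Units of each symbol in P = IV:
  I (current): A
  V (voltage, in volts): kg·m²/(s³·A)

Multiplying the contributions: [A] · [kg·m²/(s³·A)]
Adding exponents of each base unit: kg: 1, m: 2, s: -3
SI base units of electrical power: kg·m²/s³

Answer: kg·m²/s³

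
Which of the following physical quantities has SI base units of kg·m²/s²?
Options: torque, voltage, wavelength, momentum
Checking the SI base units of each option:
  torque (τ = Fr): kg·m²/s²  ✓ matches
  voltage (V = IR): kg·m²/(s³·A)  ✗
  wavelength (λ = v/f): m  ✗
  momentum (p = mv): kg·m/s  ✗

Only torque has units kg·m²/s².

Answer: torque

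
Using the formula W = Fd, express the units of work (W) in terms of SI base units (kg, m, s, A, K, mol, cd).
Units of each symbol in W = Fd:
  F (force): kg·m/s²
  d (displacement): m

Multiplying the contributions: [kg·m/s²] · [m]
Adding exponents of each base unit: kg: 1, m: 2, s: -2
SI base units of work: kg·m²/s²

Answer: kg·m²/s²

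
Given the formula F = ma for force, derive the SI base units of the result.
Units of each symbol in F = ma:
  m (mass): kg
  a (acceleration): m/s²

Multiplying the contributions: [kg] · [m/s²]
Adding exponents of each base unit: kg: 1, m: 1, s: -2
SI base units of force: kg·m/s²

Answer: kg·m/s²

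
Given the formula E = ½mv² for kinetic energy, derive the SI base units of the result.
Units of each symbol in E = ½mv²:
  m (mass): kg
  v (speed): m/s  → to the power 2, contributes m²/s²
  The factor ½ is dimensionless.

Multiplying the contributions: [kg] · [m²/s²]
Adding exponents of each base unit: kg: 1, m: 2, s: -2
SI base units of kinetic energy: kg·m²/s²

Answer: kg·m²/s²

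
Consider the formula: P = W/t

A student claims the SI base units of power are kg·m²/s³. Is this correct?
Units of each symbol in P = W/t:
  W (work): kg·m²/s²
  t (time): s  → in the denominator, contributes 1/s

Multiplying the contributions: [kg·m²/s²] · [1/s]
Adding exponents of each base unit: kg: 1, m: 2, s: -3
SI base units of power: kg·m²/s³

The claimed units kg·m²/s³ match the derived units, so the claim is correct.

Answer: Yes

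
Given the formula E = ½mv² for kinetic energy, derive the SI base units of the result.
Units of each symbol in E = ½mv²:
  m (mass): kg
  v (speed): m/s  → to the power 2, contributes m²/s²
  The factor ½ is dimensionless.

Multiplying the contributions: [kg] · [m²/s²]
Adding exponents of each base unit: kg: 1, m: 2, s: -2
SI base units of kinetic energy: kg·m²/s²

Answer: kg·m²/s²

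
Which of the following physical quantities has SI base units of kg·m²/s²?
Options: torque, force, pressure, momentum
Checking the SI base units of each option:
  torque (τ = Fr): kg·m²/s²  ✓ matches
  force (F = ma): kg·m/s²  ✗
  pressure (P = F/A): kg/(m·s²)  ✗
  momentum (p = mv): kg·m/s  ✗

Only torque has units kg·m²/s².

Answer: torque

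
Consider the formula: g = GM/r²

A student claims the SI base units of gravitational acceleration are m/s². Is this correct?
Units of each symbol in g = GM/r²:
  G (gravitational constant): m³/(kg·s²)
  M (mass): kg
  r (distance): m  → to the power 2 in the denominator, contributes 1/m²

Multiplying the contributions: [m³/(kg·s²)] · [kg] · [1/m²]
Adding exponents of each base unit: m: 1, s: -2
SI base units of gravitational acceleration: m/s²

The claimed units m/s² match the derived units, so the claim is correct.

Answer: Yes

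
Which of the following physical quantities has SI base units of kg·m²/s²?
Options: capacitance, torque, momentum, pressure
Checking the SI base units of each option:
  capacitance (C = Q/V): s⁴·A²/(kg·m²)  ✗
  torque (τ = Fr): kg·m²/s²  ✓ matches
  momentum (p = mv): kg·m/s  ✗
  pressure (P = F/A): kg/(m·s²)  ✗

Only torque has units kg·m²/s².

Answer: torque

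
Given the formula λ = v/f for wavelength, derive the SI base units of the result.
Units of each symbol in λ = v/f:
  v (wave speed): m/s
  f (frequency): 1/s  → in the denominator, contributes s

Multiplying the contributions: [m/s] · [s]
Adding exponents of each base unit: m: 1
SI base units of wavelength: m

Answer: m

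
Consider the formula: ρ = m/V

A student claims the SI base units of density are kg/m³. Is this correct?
Units of each symbol in ρ = m/V:
  m (mass): kg
  V (volume): m³  → in the denominator, contributes 1/m³

Multiplying the contributions: [kg] · [1/m³]
Adding exponents of each base unit: kg: 1, m: -3
SI base units of density: kg/m³

The claimed units kg/m³ match the derived units, so the claim is correct.

Answer: Yes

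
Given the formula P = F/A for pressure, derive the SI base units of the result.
Units of each symbol in P = F/A:
  F (force): kg·m/s²
  A (area): m²  → in the denominator, contributes 1/m²

Multiplying the contributions: [kg·m/s²] · [1/m²]
Adding exponents of each base unit: kg: 1, m: -1, s: -2
SI base units of pressure: kg/(m·s²)

Answer: kg/(m·s²)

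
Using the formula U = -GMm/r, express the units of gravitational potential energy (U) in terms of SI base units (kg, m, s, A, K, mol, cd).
Units of each symbol in U = -GMm/r:
  G (gravitational constant): m³/(kg·s²)
  M (mass): kg
  m (mass): kg
  r (distance): m  → in the denominator, contributes 1/m
  The minus sign does not affect the units.

Multiplying the contributions: [m³/(kg·s²)] · [kg] · [kg] · [1/m]
Adding exponents of each base unit: kg: 1, m: 2, s: -2
SI base units of gravitational potential energy: kg·m²/s²

Answer: kg·m²/s²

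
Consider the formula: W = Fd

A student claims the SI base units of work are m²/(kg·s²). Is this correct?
Units of each symbol in W = Fd:
  F (force): kg·m/s²
  d (displacement): m

Multiplying the contributions: [kg·m/s²] · [m]
Adding exponents of each base unit: kg: 1, m: 2, s: -2
SI base units of work: kg·m²/s²

The claimed units m²/(kg·s²) (exponents kg: -1, m: 2, s: -2) do not match the derived units kg·m²/s² (exponents kg: 1, m: 2, s: -2), so the claim is incorrect.

Answer: No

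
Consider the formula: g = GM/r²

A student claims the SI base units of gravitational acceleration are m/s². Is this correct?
Units of each symbol in g = GM/r²:
  G (gravitational constant): m³/(kg·s²)
  M (mass): kg
  r (distance): m  → to the power 2 in the denominator, contributes 1/m²

Multiplying the contributions: [m³/(kg·s²)] · [kg] · [1/m²]
Adding exponents of each base unit: m: 1, s: -2
SI base units of gravitational acceleration: m/s²

The claimed units m/s² match the derived units, so the claim is correct.

Answer: Yes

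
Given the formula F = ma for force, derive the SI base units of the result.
Units of each symbol in F = ma:
  m (mass): kg
  a (acceleration): m/s²

Multiplying the contributions: [kg] · [m/s²]
Adding exponents of each base unit: kg: 1, m: 1, s: -2
SI base units of force: kg·m/s²

Answer: kg·m/s²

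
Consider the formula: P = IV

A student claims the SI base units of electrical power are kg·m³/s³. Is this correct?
Units of each symbol in P = IV:
  I (current): A
  V (voltage, in volts): kg·m²/(s³·A)

Multiplying the contributions: [A] · [kg·m²/(s³·A)]
Adding exponents of each base unit: kg: 1, m: 2, s: -3
SI base units of electrical power: kg·m²/s³

The claimed units kg·m³/s³ (exponents kg: 1, m: 3, s: -3) do not match the derived units kg·m²/s³ (exponents kg: 1, m: 2, s: -3), so the claim is incorrect.

Answer: No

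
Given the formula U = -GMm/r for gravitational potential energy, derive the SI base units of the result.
Units of each symbol in U = -GMm/r:
  G (gravitational constant): m³/(kg·s²)
  M (mass): kg
  m (mass): kg
  r (distance): m  → in the denominator, contributes 1/m
  The minus sign does not affect the units.

Multiplying the contributions: [m³/(kg·s²)] · [kg] · [kg] · [1/m]
Adding exponents of each base unit: kg: 1, m: 2, s: -2
SI base units of gravitational potential energy: kg·m²/s²

Answer: kg·m²/s²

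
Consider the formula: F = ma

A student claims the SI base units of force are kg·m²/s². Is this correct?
Units of each symbol in F = ma:
  m (mass): kg
  a (acceleration): m/s²

Multiplying the contributions: [kg] · [m/s²]
Adding exponents of each base unit: kg: 1, m: 1, s: -2
SI base units of force: kg·m/s²

The claimed units kg·m²/s² (exponents kg: 1, m: 2, s: -2) do not match the derived units kg·m/s² (exponents kg: 1, m: 1, s: -2), so the claim is incorrect.

Answer: No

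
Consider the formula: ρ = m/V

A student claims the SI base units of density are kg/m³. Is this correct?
Units of each symbol in ρ = m/V:
  m (mass): kg
  V (volume): m³  → in the denominator, contributes 1/m³

Multiplying the contributions: [kg] · [1/m³]
Adding exponents of each base unit: kg: 1, m: -3
SI base units of density: kg/m³

The claimed units kg/m³ match the derived units, so the claim is correct.

Answer: Yes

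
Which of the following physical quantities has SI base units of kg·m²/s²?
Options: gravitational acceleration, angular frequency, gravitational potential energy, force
Checking the SI base units of each option:
  gravitational acceleration (g = GM/r²): m/s²  ✗
  angular frequency (ω = 2πf): 1/s  ✗
  gravitational potential energy (U = -GMm/r): kg·m²/s²  ✓ matches
  force (F = ma): kg·m/s²  ✗

Only gravitational potential energy has units kg·m²/s².

Answer: gravitational potential energy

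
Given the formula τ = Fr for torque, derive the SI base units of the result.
Units of each symbol in τ = Fr:
  F (force): kg·m/s²
  r (lever arm): m

Multiplying the contributions: [kg·m/s²] · [m]
Adding exponents of each base unit: kg: 1, m: 2, s: -2
SI base units of torque: kg·m²/s²

Answer: kg·m²/s²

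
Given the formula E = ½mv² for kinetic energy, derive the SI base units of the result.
Units of each symbol in E = ½mv²:
  m (mass): kg
  v (speed): m/s  → to the power 2, contributes m²/s²
  The factor ½ is dimensionless.

Multiplying the contributions: [kg] · [m²/s²]
Adding exponents of each base unit: kg: 1, m: 2, s: -2
SI base units of kinetic energy: kg·m²/s²

Answer: kg·m²/s²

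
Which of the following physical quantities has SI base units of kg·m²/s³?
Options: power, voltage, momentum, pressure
Checking the SI base units of each option:
  power (P = W/t): kg·m²/s³  ✓ matches
  voltage (V = IR): kg·m²/(s³·A)  ✗
  momentum (p = mv): kg·m/s  ✗
  pressure (P = F/A): kg/(m·s²)  ✗

Only power has units kg·m²/s³.

Answer: power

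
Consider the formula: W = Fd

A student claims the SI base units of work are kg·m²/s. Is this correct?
Units of each symbol in W = Fd:
  F (force): kg·m/s²
  d (displacement): m

Multiplying the contributions: [kg·m/s²] · [m]
Adding exponents of each base unit: kg: 1, m: 2, s: -2
SI base units of work: kg·m²/s²

The claimed units kg·m²/s (exponents kg: 1, m: 2, s: -1) do not match the derived units kg·m²/s² (exponents kg: 1, m: 2, s: -2), so the claim is incorrect.

Answer: No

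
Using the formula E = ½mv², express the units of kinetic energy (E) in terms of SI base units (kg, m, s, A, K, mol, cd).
Units of each symbol in E = ½mv²:
  m (mass): kg
  v (speed): m/s  → to the power 2, contributes m²/s²
  The factor ½ is dimensionless.

Multiplying the contributions: [kg] · [m²/s²]
Adding exponents of each base unit: kg: 1, m: 2, s: -2
SI base units of kinetic energy: kg·m²/s²

Answer: kg·m²/s²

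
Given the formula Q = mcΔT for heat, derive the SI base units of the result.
Units of each symbol in Q = mcΔT:
  m (mass): kg
  c (specific heat capacity, in J/(kg·K)): m²/(s²·K)
  ΔT (temperature change): K

Multiplying the contributions: [kg] · [m²/(s²·K)] · [K]
Adding exponents of each base unit: kg: 1, m: 2, s: -2
SI base units of heat: kg·m²/s²

Answer: kg·m²/s²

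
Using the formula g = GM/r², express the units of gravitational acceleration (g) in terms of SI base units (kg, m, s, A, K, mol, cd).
Units of each symbol in g = GM/r²:
  G (gravitational constant): m³/(kg·s²)
  M (mass): kg
  r (distance): m  → to the power 2 in the denominator, contributes 1/m²

Multiplying the contributions: [m³/(kg·s²)] · [kg] · [1/m²]
Adding exponents of each base unit: m: 1, s: -2
SI base units of gravitational acceleration: m/s²

Answer: m/s²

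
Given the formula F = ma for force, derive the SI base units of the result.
Units of each symbol in F = ma:
  m (mass): kg
  a (acceleration): m/s²

Multiplying the contributions: [kg] · [m/s²]
Adding exponents of each base unit: kg: 1, m: 1, s: -2
SI base units of force: kg·m/s²

Answer: kg·m/s²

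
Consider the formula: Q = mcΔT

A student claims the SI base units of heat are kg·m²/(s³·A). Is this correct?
Units of each symbol in Q = mcΔT:
  m (mass): kg
  c (specific heat capacity, in J/(kg·K)): m²/(s²·K)
  ΔT (temperature change): K

Multiplying the contributions: [kg] · [m²/(s²·K)] · [K]
Adding exponents of each base unit: kg: 1, m: 2, s: -2
SI base units of heat: kg·m²/s²

The claimed units kg·m²/(s³·A) (exponents kg: 1, m: 2, s: -3, A: -1) do not match the derived units kg·m²/s² (exponents kg: 1, m: 2, s: -2), so the claim is incorrect.

Answer: No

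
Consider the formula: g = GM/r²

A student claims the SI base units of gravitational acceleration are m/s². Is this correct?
Units of each symbol in g = GM/r²:
  G (gravitational constant): m³/(kg·s²)
  M (mass): kg
  r (distance): m  → to the power 2 in the denominator, contributes 1/m²

Multiplying the contributions: [m³/(kg·s²)] · [kg] · [1/m²]
Adding exponents of each base unit: m: 1, s: -2
SI base units of gravitational acceleration: m/s²

The claimed units m/s² match the derived units, so the claim is correct.

Answer: Yes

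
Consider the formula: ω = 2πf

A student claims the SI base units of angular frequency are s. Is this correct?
Units of each symbol in ω = 2πf:
  f (frequency): 1/s
  The factor 2π is dimensionless.

Multiplying the contributions: [1/s]
Adding exponents of each base unit: s: -1
SI base units of angular frequency: 1/s

The claimed units s (exponents s: 1) do not match the derived units 1/s (exponents s: -1), so the claim is incorrect.

Answer: No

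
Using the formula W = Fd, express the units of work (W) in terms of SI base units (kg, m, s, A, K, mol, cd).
Units of each symbol in W = Fd:
  F (force): kg·m/s²
  d (displacement): m

Multiplying the contributions: [kg·m/s²] · [m]
Adding exponents of each base unit: kg: 1, m: 2, s: -2
SI base units of work: kg·m²/s²

Answer: kg·m²/s²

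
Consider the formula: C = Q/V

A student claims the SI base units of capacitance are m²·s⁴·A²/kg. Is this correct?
Units of each symbol in C = Q/V:
  Q (charge, in coulombs): s·A
  V (voltage, in volts): kg·m²/(s³·A)  → in the denominator, contributes s³·A/(kg·m²)

Multiplying the contributions: [s·A] · [s³·A/(kg·m²)]
Adding exponents of each base unit: kg: -1, m: -2, s: 4, A: 2
SI base units of capacitance: s⁴·A²/(kg·m²)

The claimed units m²·s⁴·A²/kg (exponents kg: -1, m: 2, s: 4, A: 2) do not match the derived units s⁴·A²/(kg·m²) (exponents kg: -1, m: -2, s: 4, A: 2), so the claim is incorrect.

Answer: No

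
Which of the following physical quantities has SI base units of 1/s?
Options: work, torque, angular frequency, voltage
Checking the SI base units of each option:
  work (W = Fd): kg·m²/s²  ✗
  torque (τ = Fr): kg·m²/s²  ✗
  angular frequency (ω = 2πf): 1/s  ✓ matches
  voltage (V = IR): kg·m²/(s³·A)  ✗

Only angular frequency has units 1/s.

Answer: angular frequency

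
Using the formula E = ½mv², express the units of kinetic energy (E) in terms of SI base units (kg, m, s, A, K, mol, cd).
Units of each symbol in E = ½mv²:
  m (mass): kg
  v (speed): m/s  → to the power 2, contributes m²/s²
  The factor ½ is dimensionless.

Multiplying the contributions: [kg] · [m²/s²]
Adding exponents of each base unit: kg: 1, m: 2, s: -2
SI base units of kinetic energy: kg·m²/s²

Answer: kg·m²/s²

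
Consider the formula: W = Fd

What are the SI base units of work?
Units of each symbol in W = Fd:
  F (force): kg·m/s²
  d (displacement): m

Multiplying the contributions: [kg·m/s²] · [m]
Adding exponents of each base unit: kg: 1, m: 2, s: -2
SI base units of work: kg·m²/s²

Answer: kg·m²/s²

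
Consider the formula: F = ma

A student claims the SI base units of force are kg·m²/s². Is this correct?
Units of each symbol in F = ma:
  m (mass): kg
  a (acceleration): m/s²

Multiplying the contributions: [kg] · [m/s²]
Adding exponents of each base unit: kg: 1, m: 1, s: -2
SI base units of force: kg·m/s²

The claimed units kg·m²/s² (exponents kg: 1, m: 2, s: -2) do not match the derived units kg·m/s² (exponents kg: 1, m: 1, s: -2), so the claim is incorrect.

Answer: No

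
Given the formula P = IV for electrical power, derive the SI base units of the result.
Units of each symbol in P = IV:
  I (current): A
  V (voltage, in volts): kg·m²/(s³·A)

Multiplying the contributions: [A] · [kg·m²/(s³·A)]
Adding exponents of each base unit: kg: 1, m: 2, s: -3
SI base units of electrical power: kg·m²/s³

Answer: kg·m²/s³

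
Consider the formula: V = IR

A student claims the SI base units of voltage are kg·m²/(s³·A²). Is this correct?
Units of each symbol in V = IR:
  I (current): A
  R (resistance, in ohms): kg·m²/(s³·A²)

Multiplying the contributions: [A] · [kg·m²/(s³·A²)]
Adding exponents of each base unit: kg: 1, m: 2, s: -3, A: -1
SI base units of voltage: kg·m²/(s³·A)

The claimed units kg·m²/(s³·A²) (exponents kg: 1, m: 2, s: -3, A: -2) do not match the derived units kg·m²/(s³·A) (exponents kg: 1, m: 2, s: -3, A: -1), so the claim is incorrect.

Answer: No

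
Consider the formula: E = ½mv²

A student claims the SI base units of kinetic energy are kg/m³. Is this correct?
Units of each symbol in E = ½mv²:
  m (mass): kg
  v (speed): m/s  → to the power 2, contributes m²/s²
  The factor ½ is dimensionless.

Multiplying the contributions: [kg] · [m²/s²]
Adding exponents of each base unit: kg: 1, m: 2, s: -2
SI base units of kinetic energy: kg·m²/s²

The claimed units kg/m³ (exponents kg: 1, m: -3) do not match the derived units kg·m²/s² (exponents kg: 1, m: 2, s: -2), so the claim is incorrect.

Answer: No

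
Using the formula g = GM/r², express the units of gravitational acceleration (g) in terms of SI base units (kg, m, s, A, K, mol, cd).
Units of each symbol in g = GM/r²:
  G (gravitational constant): m³/(kg·s²)
  M (mass): kg
  r (distance): m  → to the power 2 in the denominator, contributes 1/m²

Multiplying the contributions: [m³/(kg·s²)] · [kg] · [1/m²]
Adding exponents of each base unit: m: 1, s: -2
SI base units of gravitational acceleration: m/s²

Answer: m/s²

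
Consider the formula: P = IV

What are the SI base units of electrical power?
Units of each symbol in P = IV:
  I (current): A
  V (voltage, in volts): kg·m²/(s³·A)

Multiplying the contributions: [A] · [kg·m²/(s³·A)]
Adding exponents of each base unit: kg: 1, m: 2, s: -3
SI base units of electrical power: kg·m²/s³

Answer: kg·m²/s³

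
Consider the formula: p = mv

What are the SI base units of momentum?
Units of each symbol in p = mv:
  m (mass): kg
  v (velocity): m/s

Multiplying the contributions: [kg] · [m/s]
Adding exponents of each base unit: kg: 1, m: 1, s: -1
SI base units of momentum: kg·m/s

Answer: kg·m/s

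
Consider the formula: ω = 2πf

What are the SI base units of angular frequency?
Units of each symbol in ω = 2πf:
  f (frequency): 1/s
  The factor 2π is dimensionless.

Multiplying the contributions: [1/s]
Adding exponents of each base unit: s: -1
SI base units of angular frequency: 1/s

Answer: 1/s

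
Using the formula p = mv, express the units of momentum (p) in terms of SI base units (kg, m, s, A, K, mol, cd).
Units of each symbol in p = mv:
  m (mass): kg
  v (velocity): m/s

Multiplying the contributions: [kg] · [m/s]
Adding exponents of each base unit: kg: 1, m: 1, s: -1
SI base units of momentum: kg·m/s

Answer: kg·m/s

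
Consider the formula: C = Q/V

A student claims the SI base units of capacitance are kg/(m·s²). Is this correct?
Units of each symbol in C = Q/V:
  Q (charge, in coulombs): s·A
  V (voltage, in volts): kg·m²/(s³·A)  → in the denominator, contributes s³·A/(kg·m²)

Multiplying the contributions: [s·A] · [s³·A/(kg·m²)]
Adding exponents of each base unit: kg: -1, m: -2, s: 4, A: 2
SI base units of capacitance: s⁴·A²/(kg·m²)

The claimed units kg/(m·s²) (exponents kg: 1, m: -1, s: -2) do not match the derived units s⁴·A²/(kg·m²) (exponents kg: -1, m: -2, s: 4, A: 2), so the claim is incorrect.

Answer: No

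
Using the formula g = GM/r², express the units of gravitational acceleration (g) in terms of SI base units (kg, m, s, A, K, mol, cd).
Units of each symbol in g = GM/r²:
  G (gravitational constant): m³/(kg·s²)
  M (mass): kg
  r (distance): m  → to the power 2 in the denominator, contributes 1/m²

Multiplying the contributions: [m³/(kg·s²)] · [kg] · [1/m²]
Adding exponents of each base unit: m: 1, s: -2
SI base units of gravitational acceleration: m/s²

Answer: m/s²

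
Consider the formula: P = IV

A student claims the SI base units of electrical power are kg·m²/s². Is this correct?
Units of each symbol in P = IV:
  I (current): A
  V (voltage, in volts): kg·m²/(s³·A)

Multiplying the contributions: [A] · [kg·m²/(s³·A)]
Adding exponents of each base unit: kg: 1, m: 2, s: -3
SI base units of electrical power: kg·m²/s³

The claimed units kg·m²/s² (exponents kg: 1, m: 2, s: -2) do not match the derived units kg·m²/s³ (exponents kg: 1, m: 2, s: -3), so the claim is incorrect.

Answer: No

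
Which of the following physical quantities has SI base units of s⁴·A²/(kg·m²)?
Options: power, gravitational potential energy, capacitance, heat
Checking the SI base units of each option:
  power (P = W/t): kg·m²/s³  ✗
  gravitational potential energy (U = -GMm/r): kg·m²/s²  ✗
  capacitance (C = Q/V): s⁴·A²/(kg·m²)  ✓ matches
  heat (Q = mcΔT): kg·m²/s²  ✗

Only capacitance has units s⁴·A²/(kg·m²).

Answer: capacitance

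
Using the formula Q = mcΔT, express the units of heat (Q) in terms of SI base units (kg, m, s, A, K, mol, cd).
Units of each symbol in Q = mcΔT:
  m (mass): kg
  c (specific heat capacity, in J/(kg·K)): m²/(s²·K)
  ΔT (temperature change): K

Multiplying the contributions: [kg] · [m²/(s²·K)] · [K]
Adding exponents of each base unit: kg: 1, m: 2, s: -2
SI base units of heat: kg·m²/s²

Answer: kg·m²/s²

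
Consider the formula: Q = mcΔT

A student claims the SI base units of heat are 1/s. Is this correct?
Units of each symbol in Q = mcΔT:
  m (mass): kg
  c (specific heat capacity, in J/(kg·K)): m²/(s²·K)
  ΔT (temperature change): K

Multiplying the contributions: [kg] · [m²/(s²·K)] · [K]
Adding exponents of each base unit: kg: 1, m: 2, s: -2
SI base units of heat: kg·m²/s²

The claimed units 1/s (exponents s: -1) do not match the derived units kg·m²/s² (exponents kg: 1, m: 2, s: -2), so the claim is incorrect.

Answer: No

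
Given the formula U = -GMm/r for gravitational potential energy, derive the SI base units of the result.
Units of each symbol in U = -GMm/r:
  G (gravitational constant): m³/(kg·s²)
  M (mass): kg
  m (mass): kg
  r (distance): m  → in the denominator, contributes 1/m
  The minus sign does not affect the units.

Multiplying the contributions: [m³/(kg·s²)] · [kg] · [kg] · [1/m]
Adding exponents of each base unit: kg: 1, m: 2, s: -2
SI base units of gravitational potential energy: kg·m²/s²

Answer: kg·m²/s²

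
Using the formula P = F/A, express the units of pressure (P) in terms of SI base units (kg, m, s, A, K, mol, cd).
Units of each symbol in P = F/A:
  F (force): kg·m/s²
  A (area): m²  → in the denominator, contributes 1/m²

Multiplying the contributions: [kg·m/s²] · [1/m²]
Adding exponents of each base unit: kg: 1, m: -1, s: -2
SI base units of pressure: kg/(m·s²)

Answer: kg/(m·s²)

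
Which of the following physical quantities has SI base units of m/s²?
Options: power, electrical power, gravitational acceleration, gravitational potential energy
Checking the SI base units of each option:
  power (P = W/t): kg·m²/s³  ✗
  electrical power (P = IV): kg·m²/s³  ✗
  gravitational acceleration (g = GM/r²): m/s²  ✓ matches
  gravitational potential energy (U = -GMm/r): kg·m²/s²  ✗

Only gravitational acceleration has units m/s².

Answer: gravitational acceleration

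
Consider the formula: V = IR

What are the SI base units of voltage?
Units of each symbol in V = IR:
  I (current): A
  R (resistance, in ohms): kg·m²/(s³·A²)

Multiplying the contributions: [A] · [kg·m²/(s³·A²)]
Adding exponents of each base unit: kg: 1, m: 2, s: -3, A: -1
SI base units of voltage: kg·m²/(s³·A)

Answer: kg·m²/(s³·A)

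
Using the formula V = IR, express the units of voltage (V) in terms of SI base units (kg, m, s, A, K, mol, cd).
Units of each symbol in V = IR:
  I (current): A
  R (resistance, in ohms): kg·m²/(s³·A²)

Multiplying the contributions: [A] · [kg·m²/(s³·A²)]
Adding exponents of each base unit: kg: 1, m: 2, s: -3, A: -1
SI base units of voltage: kg·m²/(s³·A)

Answer: kg·m²/(s³·A)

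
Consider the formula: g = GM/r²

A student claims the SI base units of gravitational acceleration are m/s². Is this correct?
Units of each symbol in g = GM/r²:
  G (gravitational constant): m³/(kg·s²)
  M (mass): kg
  r (distance): m  → to the power 2 in the denominator, contributes 1/m²

Multiplying the contributions: [m³/(kg·s²)] · [kg] · [1/m²]
Adding exponents of each base unit: m: 1, s: -2
SI base units of gravitational acceleration: m/s²

The claimed units m/s² match the derived units, so the claim is correct.

Answer: Yes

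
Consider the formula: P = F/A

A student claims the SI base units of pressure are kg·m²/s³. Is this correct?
Units of each symbol in P = F/A:
  F (force): kg·m/s²
  A (area): m²  → in the denominator, contributes 1/m²

Multiplying the contributions: [kg·m/s²] · [1/m²]
Adding exponents of each base unit: kg: 1, m: -1, s: -2
SI base units of pressure: kg/(m·s²)

The claimed units kg·m²/s³ (exponents kg: 1, m: 2, s: -3) do not match the derived units kg/(m·s²) (exponents kg: 1, m: -1, s: -2), so the claim is incorrect.

Answer: No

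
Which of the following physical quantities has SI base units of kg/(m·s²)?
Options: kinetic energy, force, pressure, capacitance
Checking the SI base units of each option:
  kinetic energy (E = ½mv²): kg·m²/s²  ✗
  force (F = ma): kg·m/s²  ✗
  pressure (P = F/A): kg/(m·s²)  ✓ matches
  capacitance (C = Q/V): s⁴·A²/(kg·m²)  ✗

Only pressure has units kg/(m·s²).

Answer: pressure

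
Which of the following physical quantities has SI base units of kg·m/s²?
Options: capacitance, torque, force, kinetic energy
Checking the SI base units of each option:
  capacitance (C = Q/V): s⁴·A²/(kg·m²)  ✗
  torque (τ = Fr): kg·m²/s²  ✗
  force (F = ma): kg·m/s²  ✓ matches
  kinetic energy (E = ½mv²): kg·m²/s²  ✗

Only force has units kg·m/s².

Answer: force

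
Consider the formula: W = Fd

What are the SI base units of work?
Units of each symbol in W = Fd:
  F (force): kg·m/s²
  d (displacement): m

Multiplying the contributions: [kg·m/s²] · [m]
Adding exponents of each base unit: kg: 1, m: 2, s: -2
SI base units of work: kg·m²/s²

Answer: kg·m²/s²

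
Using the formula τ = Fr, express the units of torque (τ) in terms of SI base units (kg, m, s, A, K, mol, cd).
Units of each symbol in τ = Fr:
  F (force): kg·m/s²
  r (lever arm): m

Multiplying the contributions: [kg·m/s²] · [m]
Adding exponents of each base unit: kg: 1, m: 2, s: -2
SI base units of torque: kg·m²/s²

Answer: kg·m²/s²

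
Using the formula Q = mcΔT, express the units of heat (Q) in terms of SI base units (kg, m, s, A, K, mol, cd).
Units of each symbol in Q = mcΔT:
  m (mass): kg
  c (specific heat capacity, in J/(kg·K)): m²/(s²·K)
  ΔT (temperature change): K

Multiplying the contributions: [kg] · [m²/(s²·K)] · [K]
Adding exponents of each base unit: kg: 1, m: 2, s: -2
SI base units of heat: kg·m²/s²

Answer: kg·m²/s²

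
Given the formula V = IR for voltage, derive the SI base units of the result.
Units of each symbol in V = IR:
  I (current): A
  R (resistance, in ohms): kg·m²/(s³·A²)

Multiplying the contributions: [A] · [kg·m²/(s³·A²)]
Adding exponents of each base unit: kg: 1, m: 2, s: -3, A: -1
SI base units of voltage: kg·m²/(s³·A)

Answer: kg·m²/(s³·A)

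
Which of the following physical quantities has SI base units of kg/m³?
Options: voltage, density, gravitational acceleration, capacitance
Checking the SI base units of each option:
  voltage (V = IR): kg·m²/(s³·A)  ✗
  density (ρ = m/V): kg/m³  ✓ matches
  gravitational acceleration (g = GM/r²): m/s²  ✗
  capacitance (C = Q/V): s⁴·A²/(kg·m²)  ✗

Only density has units kg/m³.

Answer: density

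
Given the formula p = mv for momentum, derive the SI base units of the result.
Units of each symbol in p = mv:
  m (mass): kg
  v (velocity): m/s

Multiplying the contributions: [kg] · [m/s]
Adding exponents of each base unit: kg: 1, m: 1, s: -1
SI base units of momentum: kg·m/s

Answer: kg·m/s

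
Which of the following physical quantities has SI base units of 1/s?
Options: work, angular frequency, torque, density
Checking the SI base units of each option:
  work (W = Fd): kg·m²/s²  ✗
  angular frequency (ω = 2πf): 1/s  ✓ matches
  torque (τ = Fr): kg·m²/s²  ✗
  density (ρ = m/V): kg/m³  ✗

Only angular frequency has units 1/s.

Answer: angular frequency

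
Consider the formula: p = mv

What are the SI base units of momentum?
Units of each symbol in p = mv:
  m (mass): kg
  v (velocity): m/s

Multiplying the contributions: [kg] · [m/s]
Adding exponents of each base unit: kg: 1, m: 1, s: -1
SI base units of momentum: kg·m/s

Answer: kg·m/s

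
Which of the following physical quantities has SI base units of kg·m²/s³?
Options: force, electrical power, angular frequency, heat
Checking the SI base units of each option:
  force (F = ma): kg·m/s²  ✗
  electrical power (P = IV): kg·m²/s³  ✓ matches
  angular frequency (ω = 2πf): 1/s  ✗
  heat (Q = mcΔT): kg·m²/s²  ✗

Only electrical power has units kg·m²/s³.

Answer: electrical power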